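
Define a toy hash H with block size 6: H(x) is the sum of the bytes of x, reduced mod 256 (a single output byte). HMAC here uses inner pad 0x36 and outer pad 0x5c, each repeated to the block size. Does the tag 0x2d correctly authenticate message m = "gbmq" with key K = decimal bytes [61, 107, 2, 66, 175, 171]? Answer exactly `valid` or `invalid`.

Key decimal bytes [61, 107, 2, 66, 175, 171] = 3d 6b 02 42 af ab is exactly B = 6 bytes: K' = 3d 6b 02 42 af ab.
K' ⊕ ipad = 0b 5d 34 74 99 9d; K' ⊕ opad = 61 37 5e 1e f3 f7.
Inner hash: sum = 11+93+52+116+153+157+103+98+109+113 = 1005; mod 256 = 237 → ed.
Outer hash (recomputed tag): sum = 97+55+94+30+243+247+237 = 1003; mod 256 = 235 → eb.
Recomputed tag = eb; claimed = 2d → mismatch.

invalid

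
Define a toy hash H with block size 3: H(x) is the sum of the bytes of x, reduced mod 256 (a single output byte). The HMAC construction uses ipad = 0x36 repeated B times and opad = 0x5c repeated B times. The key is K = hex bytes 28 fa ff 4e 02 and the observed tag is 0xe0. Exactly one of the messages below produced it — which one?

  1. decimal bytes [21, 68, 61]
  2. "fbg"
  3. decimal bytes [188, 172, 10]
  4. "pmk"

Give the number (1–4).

Key hex bytes 28 fa ff 4e 02 is 5 bytes > B = 3, so hash it first: H(key) = 71, then zero-pad to 3 bytes: K' = 71 00 00.
K' ⊕ ipad = 47 36 36; K' ⊕ opad = 2d 5c 5c.
m1: inner = H(47 36 36 15 44 3d) = 49; tag = H(2d 5c 5c 49) = 2e
m2: inner = H(47 36 36 66 62 67) = e2; tag = H(2d 5c 5c e2) = c7
m3: inner = H(47 36 36 bc ac 0a) = 25; tag = H(2d 5c 5c 25) = 0a
m4: inner = H(47 36 36 70 6d 6b) = fb; tag = H(2d 5c 5c fb) = e0 ← matches

4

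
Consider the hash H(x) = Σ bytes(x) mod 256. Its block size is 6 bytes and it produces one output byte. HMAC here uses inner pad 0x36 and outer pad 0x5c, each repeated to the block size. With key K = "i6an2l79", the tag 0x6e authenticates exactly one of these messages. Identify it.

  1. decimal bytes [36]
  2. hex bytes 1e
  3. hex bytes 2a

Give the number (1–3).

3

Key "i6an2l79" = 69 36 61 6e 32 6c 37 39 is 8 bytes > B = 6, so hash it first: H(key) = 7c, then zero-pad to 6 bytes: K' = 7c 00 00 00 00 00.
K' ⊕ ipad = 4a 36 36 36 36 36; K' ⊕ opad = 20 5c 5c 5c 5c 5c.
m1: inner = H(4a 36 36 36 36 36 24) = 7c; tag = H(20 5c 5c 5c 5c 5c 7c) = 68
m2: inner = H(4a 36 36 36 36 36 1e) = 76; tag = H(20 5c 5c 5c 5c 5c 76) = 62
m3: inner = H(4a 36 36 36 36 36 2a) = 82; tag = H(20 5c 5c 5c 5c 5c 82) = 6e ← matches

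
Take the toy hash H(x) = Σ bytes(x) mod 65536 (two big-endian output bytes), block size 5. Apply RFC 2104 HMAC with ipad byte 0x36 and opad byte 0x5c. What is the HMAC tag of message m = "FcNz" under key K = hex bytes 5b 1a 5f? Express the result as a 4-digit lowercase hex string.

Key hex bytes 5b 1a 5f is 3 bytes ≤ B = 5; zero-pad to 5 bytes: K' = 5b 1a 5f 00 00.
K' ⊕ ipad = 6d 2c 69 36 36.  K' ⊕ opad = 07 46 03 5c 5c.
Inner input = (K'⊕ipad) ∥ m = 6d 2c 69 36 36 ∥ 46 63 4e 7a.
Inner hash: sum = 109+44+105+54+54+70+99+78+122 = 735 → 02 df.
Outer input = (K'⊕opad) ∥ inner = 07 46 03 5c 5c ∥ 02 df.
Outer hash (tag): sum = 7+70+3+92+92+2+223 = 489 → 01 e9.

01e9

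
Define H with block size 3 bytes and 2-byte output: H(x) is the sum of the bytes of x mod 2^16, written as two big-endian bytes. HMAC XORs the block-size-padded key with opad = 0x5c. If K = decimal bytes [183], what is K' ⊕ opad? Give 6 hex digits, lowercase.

Key decimal bytes [183] = b7 is 1 byte ≤ B = 3; zero-pad to 3 bytes: K' = b7 00 00.
XOR each byte with 0x5c: b7⊕5c=eb, 00⊕5c=5c, 00⊕5c=5c.

eb5c5c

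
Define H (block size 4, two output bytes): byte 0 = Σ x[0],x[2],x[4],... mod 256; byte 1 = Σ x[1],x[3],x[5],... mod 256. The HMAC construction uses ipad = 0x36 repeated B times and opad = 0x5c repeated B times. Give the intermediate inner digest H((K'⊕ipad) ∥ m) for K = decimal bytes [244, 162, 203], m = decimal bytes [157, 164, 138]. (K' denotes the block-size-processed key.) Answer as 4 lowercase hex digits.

Key decimal bytes [244, 162, 203] = f4 a2 cb is 3 bytes ≤ B = 4; zero-pad to 4 bytes: K' = f4 a2 cb 00.
K' ⊕ ipad = c2 94 fd 36.
Inner input = c2 94 fd 36 ∥ 9d a4 8a.
Inner hash: even-index sum = 742 mod 256 = 230; odd-index sum = 366 mod 256 = 110 → e6 6e.

e66e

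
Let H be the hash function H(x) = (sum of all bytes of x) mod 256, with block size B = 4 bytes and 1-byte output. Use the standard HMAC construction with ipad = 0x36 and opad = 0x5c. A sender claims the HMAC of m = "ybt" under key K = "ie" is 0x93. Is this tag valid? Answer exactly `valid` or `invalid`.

valid

Key "ie" = 69 65 is 2 bytes ≤ B = 4; zero-pad to 4 bytes: K' = 69 65 00 00.
K' ⊕ ipad = 5f 53 36 36; K' ⊕ opad = 35 39 5c 5c.
Inner hash: sum = 95+83+54+54+121+98+116 = 621; mod 256 = 109 → 6d.
Outer hash (recomputed tag): sum = 53+57+92+92+109 = 403; mod 256 = 147 → 93.
Recomputed tag = 93; claimed = 93 → match.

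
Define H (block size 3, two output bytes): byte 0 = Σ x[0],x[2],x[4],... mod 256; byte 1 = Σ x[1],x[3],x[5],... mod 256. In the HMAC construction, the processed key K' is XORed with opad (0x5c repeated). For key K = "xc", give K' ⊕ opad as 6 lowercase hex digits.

Key "xc" = 78 63 is 2 bytes ≤ B = 3; zero-pad to 3 bytes: K' = 78 63 00.
XOR each byte with 0x5c: 78⊕5c=24, 63⊕5c=3f, 00⊕5c=5c.

243f5c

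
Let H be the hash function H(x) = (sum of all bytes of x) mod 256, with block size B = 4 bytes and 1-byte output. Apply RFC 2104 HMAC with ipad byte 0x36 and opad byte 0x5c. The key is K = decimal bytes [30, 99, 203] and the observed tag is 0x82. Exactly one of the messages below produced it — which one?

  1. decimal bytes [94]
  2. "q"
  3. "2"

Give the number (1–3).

Key decimal bytes [30, 99, 203] = 1e 63 cb is 3 bytes ≤ B = 4; zero-pad to 4 bytes: K' = 1e 63 cb 00.
K' ⊕ ipad = 28 55 fd 36; K' ⊕ opad = 42 3f 97 5c.
m1: inner = H(28 55 fd 36 5e) = 0e; tag = H(42 3f 97 5c 0e) = 82 ← matches
m2: inner = H(28 55 fd 36 71) = 21; tag = H(42 3f 97 5c 21) = 95
m3: inner = H(28 55 fd 36 32) = e2; tag = H(42 3f 97 5c e2) = 56

1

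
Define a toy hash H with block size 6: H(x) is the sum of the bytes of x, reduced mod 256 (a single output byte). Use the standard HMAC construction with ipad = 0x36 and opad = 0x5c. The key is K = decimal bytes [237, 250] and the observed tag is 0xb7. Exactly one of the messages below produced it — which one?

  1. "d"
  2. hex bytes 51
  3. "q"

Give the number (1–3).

Key decimal bytes [237, 250] = ed fa is 2 bytes ≤ B = 6; zero-pad to 6 bytes: K' = ed fa 00 00 00 00.
K' ⊕ ipad = db cc 36 36 36 36; K' ⊕ opad = b1 a6 5c 5c 5c 5c.
m1: inner = H(db cc 36 36 36 36 64) = e3; tag = H(b1 a6 5c 5c 5c 5c e3) = aa
m2: inner = H(db cc 36 36 36 36 51) = d0; tag = H(b1 a6 5c 5c 5c 5c d0) = 97
m3: inner = H(db cc 36 36 36 36 71) = f0; tag = H(b1 a6 5c 5c 5c 5c f0) = b7 ← matches

3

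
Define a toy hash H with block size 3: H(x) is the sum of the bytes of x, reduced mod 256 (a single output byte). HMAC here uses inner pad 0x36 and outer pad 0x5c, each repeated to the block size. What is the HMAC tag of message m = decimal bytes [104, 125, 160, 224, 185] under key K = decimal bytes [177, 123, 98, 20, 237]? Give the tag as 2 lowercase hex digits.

Key decimal bytes [177, 123, 98, 20, 237] = b1 7b 62 14 ed is 5 bytes > B = 3, so hash it first: H(key) = 8f, then zero-pad to 3 bytes: K' = 8f 00 00.
K' ⊕ ipad = b9 36 36.  K' ⊕ opad = d3 5c 5c.
Inner input = (K'⊕ipad) ∥ m = b9 36 36 ∥ 68 7d a0 e0 b9.
Inner hash: sum = 185+54+54+104+125+160+224+185 = 1091; mod 256 = 67 → 43.
Outer input = (K'⊕opad) ∥ inner = d3 5c 5c ∥ 43.
Outer hash (tag): sum = 211+92+92+67 = 462; mod 256 = 206 → ce.

ce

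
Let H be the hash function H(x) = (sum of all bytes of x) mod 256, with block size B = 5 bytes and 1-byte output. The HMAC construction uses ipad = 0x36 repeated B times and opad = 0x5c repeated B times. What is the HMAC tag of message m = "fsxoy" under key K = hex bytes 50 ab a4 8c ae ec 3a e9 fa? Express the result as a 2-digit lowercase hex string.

13

Key hex bytes 50 ab a4 8c ae ec 3a e9 fa is 9 bytes > B = 5, so hash it first: H(key) = e2, then zero-pad to 5 bytes: K' = e2 00 00 00 00.
K' ⊕ ipad = d4 36 36 36 36.  K' ⊕ opad = be 5c 5c 5c 5c.
Inner input = (K'⊕ipad) ∥ m = d4 36 36 36 36 ∥ 66 73 78 6f 79.
Inner hash: sum = 212+54+54+54+54+102+115+120+111+121 = 997; mod 256 = 229 → e5.
Outer input = (K'⊕opad) ∥ inner = be 5c 5c 5c 5c ∥ e5.
Outer hash (tag): sum = 190+92+92+92+92+229 = 787; mod 256 = 19 → 13.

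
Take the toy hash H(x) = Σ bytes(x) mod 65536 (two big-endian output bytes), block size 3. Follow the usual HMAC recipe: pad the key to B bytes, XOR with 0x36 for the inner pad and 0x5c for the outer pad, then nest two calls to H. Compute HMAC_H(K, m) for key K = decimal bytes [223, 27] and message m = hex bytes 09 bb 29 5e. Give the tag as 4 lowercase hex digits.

01bf

Key decimal bytes [223, 27] = df 1b is 2 bytes ≤ B = 3; zero-pad to 3 bytes: K' = df 1b 00.
K' ⊕ ipad = e9 2d 36.  K' ⊕ opad = 83 47 5c.
Inner input = (K'⊕ipad) ∥ m = e9 2d 36 ∥ 09 bb 29 5e.
Inner hash: sum = 233+45+54+9+187+41+94 = 663 → 02 97.
Outer input = (K'⊕opad) ∥ inner = 83 47 5c ∥ 02 97.
Outer hash (tag): sum = 131+71+92+2+151 = 447 → 01 bf.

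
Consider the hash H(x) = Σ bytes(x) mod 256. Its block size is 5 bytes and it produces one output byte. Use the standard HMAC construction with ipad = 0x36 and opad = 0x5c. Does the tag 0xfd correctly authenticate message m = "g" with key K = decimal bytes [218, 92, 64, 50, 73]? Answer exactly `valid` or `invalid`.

invalid

Key decimal bytes [218, 92, 64, 50, 73] = da 5c 40 32 49 is exactly B = 5 bytes: K' = da 5c 40 32 49.
K' ⊕ ipad = ec 6a 76 04 7f; K' ⊕ opad = 86 00 1c 6e 15.
Inner hash: sum = 236+106+118+4+127+103 = 694; mod 256 = 182 → b6.
Outer hash (recomputed tag): sum = 134+0+28+110+21+182 = 475; mod 256 = 219 → db.
Recomputed tag = db; claimed = fd → mismatch.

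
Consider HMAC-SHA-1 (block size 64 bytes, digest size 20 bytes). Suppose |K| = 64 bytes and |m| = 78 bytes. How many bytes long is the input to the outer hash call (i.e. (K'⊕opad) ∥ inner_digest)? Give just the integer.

Key is 64 ≤ 64 bytes, zero-padded: |K'| = 64.
Outer input = (K'⊕opad) ∥ H(inner) → 64 + 20 = 84 bytes.

84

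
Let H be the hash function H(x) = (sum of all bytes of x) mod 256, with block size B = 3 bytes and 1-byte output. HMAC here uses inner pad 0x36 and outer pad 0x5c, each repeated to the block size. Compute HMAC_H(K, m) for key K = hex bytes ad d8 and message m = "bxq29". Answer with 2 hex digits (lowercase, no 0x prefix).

46

Key hex bytes ad d8 is 2 bytes ≤ B = 3; zero-pad to 3 bytes: K' = ad d8 00.
K' ⊕ ipad = 9b ee 36.  K' ⊕ opad = f1 84 5c.
Inner input = (K'⊕ipad) ∥ m = 9b ee 36 ∥ 62 78 71 32 39.
Inner hash: sum = 155+238+54+98+120+113+50+57 = 885; mod 256 = 117 → 75.
Outer input = (K'⊕opad) ∥ inner = f1 84 5c ∥ 75.
Outer hash (tag): sum = 241+132+92+117 = 582; mod 256 = 70 → 46.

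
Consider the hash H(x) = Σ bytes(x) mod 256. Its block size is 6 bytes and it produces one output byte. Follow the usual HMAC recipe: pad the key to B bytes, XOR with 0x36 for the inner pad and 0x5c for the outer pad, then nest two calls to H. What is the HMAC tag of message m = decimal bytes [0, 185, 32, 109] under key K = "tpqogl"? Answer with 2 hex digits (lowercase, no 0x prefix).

Key "tpqogl" = 74 70 71 6f 67 6c is exactly B = 6 bytes: K' = 74 70 71 6f 67 6c.
K' ⊕ ipad = 42 46 47 59 51 5a.  K' ⊕ opad = 28 2c 2d 33 3b 30.
Inner input = (K'⊕ipad) ∥ m = 42 46 47 59 51 5a ∥ 00 b9 20 6d.
Inner hash: sum = 66+70+71+89+81+90+0+185+32+109 = 793; mod 256 = 25 → 19.
Outer input = (K'⊕opad) ∥ inner = 28 2c 2d 33 3b 30 ∥ 19.
Outer hash (tag): sum = 40+44+45+51+59+48+25 = 312; mod 256 = 56 → 38.

38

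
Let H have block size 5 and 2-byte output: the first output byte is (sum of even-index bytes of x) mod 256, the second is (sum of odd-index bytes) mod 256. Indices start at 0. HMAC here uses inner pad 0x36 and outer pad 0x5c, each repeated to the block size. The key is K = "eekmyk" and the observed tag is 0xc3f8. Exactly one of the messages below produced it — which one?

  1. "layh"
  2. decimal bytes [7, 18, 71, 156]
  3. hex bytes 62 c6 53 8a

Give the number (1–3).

Key "eekmyk" = 65 65 6b 6d 79 6b is 6 bytes > B = 5, so hash it first: H(key) = 49 3d, then zero-pad to 5 bytes: K' = 49 3d 00 00 00.
K' ⊕ ipad = 7f 0b 36 36 36; K' ⊕ opad = 15 61 5c 5c 5c.
m1: inner = H(7f 0b 36 36 36 6c 61 79 68) = b4 26; tag = H(15 61 5c 5c 5c b4 26) = f371
m2: inner = H(7f 0b 36 36 36 07 12 47 9c) = 99 8f; tag = H(15 61 5c 5c 5c 99 8f) = 5c56
m3: inner = H(7f 0b 36 36 36 62 c6 53 8a) = 3b f6; tag = H(15 61 5c 5c 5c 3b f6) = c3f8 ← matches

3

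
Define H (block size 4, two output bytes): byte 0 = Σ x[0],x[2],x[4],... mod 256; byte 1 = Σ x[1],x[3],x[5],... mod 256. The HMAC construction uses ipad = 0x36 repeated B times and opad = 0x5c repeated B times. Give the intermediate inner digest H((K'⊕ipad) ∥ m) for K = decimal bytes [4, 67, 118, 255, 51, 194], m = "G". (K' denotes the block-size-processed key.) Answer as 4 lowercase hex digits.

Key decimal bytes [4, 67, 118, 255, 51, 194] = 04 43 76 ff 33 c2 is 6 bytes > B = 4, so hash it first: H(key) = ad 04, then zero-pad to 4 bytes: K' = ad 04 00 00.
K' ⊕ ipad = 9b 32 36 36.
Inner input = 9b 32 36 36 ∥ 47.
Inner hash: even-index sum = 280 mod 256 = 24; odd-index sum = 104 mod 256 = 104 → 18 68.

1868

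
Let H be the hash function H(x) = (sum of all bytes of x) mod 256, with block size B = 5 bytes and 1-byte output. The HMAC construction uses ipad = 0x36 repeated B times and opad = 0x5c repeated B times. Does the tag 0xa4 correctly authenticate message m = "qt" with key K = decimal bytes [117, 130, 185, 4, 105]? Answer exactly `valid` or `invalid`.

Key decimal bytes [117, 130, 185, 4, 105] = 75 82 b9 04 69 is exactly B = 5 bytes: K' = 75 82 b9 04 69.
K' ⊕ ipad = 43 b4 8f 32 5f; K' ⊕ opad = 29 de e5 58 35.
Inner hash: sum = 67+180+143+50+95+113+116 = 764; mod 256 = 252 → fc.
Outer hash (recomputed tag): sum = 41+222+229+88+53+252 = 885; mod 256 = 117 → 75.
Recomputed tag = 75; claimed = a4 → mismatch.

invalid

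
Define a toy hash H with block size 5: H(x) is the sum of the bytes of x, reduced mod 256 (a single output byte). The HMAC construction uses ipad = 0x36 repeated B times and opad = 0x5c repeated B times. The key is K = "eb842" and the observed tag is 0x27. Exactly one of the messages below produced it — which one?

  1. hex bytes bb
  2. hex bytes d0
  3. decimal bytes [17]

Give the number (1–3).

1

Key "eb842" = 65 62 38 34 32 is exactly B = 5 bytes: K' = 65 62 38 34 32.
K' ⊕ ipad = 53 54 0e 02 04; K' ⊕ opad = 39 3e 64 68 6e.
m1: inner = H(53 54 0e 02 04 bb) = 76; tag = H(39 3e 64 68 6e 76) = 27 ← matches
m2: inner = H(53 54 0e 02 04 d0) = 8b; tag = H(39 3e 64 68 6e 8b) = 3c
m3: inner = H(53 54 0e 02 04 11) = cc; tag = H(39 3e 64 68 6e cc) = 7d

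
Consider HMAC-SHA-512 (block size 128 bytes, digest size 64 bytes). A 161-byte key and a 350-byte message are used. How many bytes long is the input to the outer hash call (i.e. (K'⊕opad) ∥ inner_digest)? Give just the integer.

192

Key is 161 > 128 bytes, so it is hashed to 64 bytes then zero-padded to 128: |K'| = 128.
Outer input = (K'⊕opad) ∥ H(inner) → 128 + 64 = 192 bytes.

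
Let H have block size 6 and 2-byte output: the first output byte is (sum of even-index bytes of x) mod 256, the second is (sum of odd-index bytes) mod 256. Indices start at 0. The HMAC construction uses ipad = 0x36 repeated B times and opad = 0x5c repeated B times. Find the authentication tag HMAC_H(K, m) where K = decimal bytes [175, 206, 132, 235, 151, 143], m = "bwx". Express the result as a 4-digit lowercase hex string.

5c21

Key decimal bytes [175, 206, 132, 235, 151, 143] = af ce 84 eb 97 8f is exactly B = 6 bytes: K' = af ce 84 eb 97 8f.
K' ⊕ ipad = 99 f8 b2 dd a1 b9.  K' ⊕ opad = f3 92 d8 b7 cb d3.
Inner input = (K'⊕ipad) ∥ m = 99 f8 b2 dd a1 b9 ∥ 62 77 78.
Inner hash: even-index sum = 710 mod 256 = 198; odd-index sum = 773 mod 256 = 5 → c6 05.
Outer input = (K'⊕opad) ∥ inner = f3 92 d8 b7 cb d3 ∥ c6 05.
Outer hash (tag): even-index sum = 860 mod 256 = 92; odd-index sum = 545 mod 256 = 33 → 5c 21.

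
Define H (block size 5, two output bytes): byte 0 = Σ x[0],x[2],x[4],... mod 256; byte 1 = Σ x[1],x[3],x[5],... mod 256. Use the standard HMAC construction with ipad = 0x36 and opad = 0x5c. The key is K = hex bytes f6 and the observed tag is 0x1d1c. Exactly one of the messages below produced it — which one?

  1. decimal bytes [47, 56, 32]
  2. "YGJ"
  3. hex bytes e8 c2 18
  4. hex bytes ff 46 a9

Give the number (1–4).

1

Key hex bytes f6 is 1 byte ≤ B = 5; zero-pad to 5 bytes: K' = f6 00 00 00 00.
K' ⊕ ipad = c0 36 36 36 36; K' ⊕ opad = aa 5c 5c 5c 5c.
m1: inner = H(c0 36 36 36 36 2f 38 20) = 64 bb; tag = H(aa 5c 5c 5c 5c 64 bb) = 1d1c ← matches
m2: inner = H(c0 36 36 36 36 59 47 4a) = 73 0f; tag = H(aa 5c 5c 5c 5c 73 0f) = 712b
m3: inner = H(c0 36 36 36 36 e8 c2 18) = ee 6c; tag = H(aa 5c 5c 5c 5c ee 6c) = cea6
m4: inner = H(c0 36 36 36 36 ff 46 a9) = 72 14; tag = H(aa 5c 5c 5c 5c 72 14) = 762a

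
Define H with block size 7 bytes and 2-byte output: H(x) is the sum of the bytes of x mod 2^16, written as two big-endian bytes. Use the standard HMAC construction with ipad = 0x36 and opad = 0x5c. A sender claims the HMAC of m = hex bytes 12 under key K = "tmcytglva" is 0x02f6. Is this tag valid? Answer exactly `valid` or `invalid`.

Key "tmcytglva" = 74 6d 63 79 74 67 6c 76 61 is 9 bytes > B = 7, so hash it first: H(key) = 03 db, then zero-pad to 7 bytes: K' = 03 db 00 00 00 00 00.
K' ⊕ ipad = 35 ed 36 36 36 36 36; K' ⊕ opad = 5f 87 5c 5c 5c 5c 5c.
Inner hash: sum = 53+237+54+54+54+54+54+18 = 578 → 02 42.
Outer hash (recomputed tag): sum = 95+135+92+92+92+92+92+2+66 = 758 → 02 f6.
Recomputed tag = 02f6; claimed = 02f6 → match.

valid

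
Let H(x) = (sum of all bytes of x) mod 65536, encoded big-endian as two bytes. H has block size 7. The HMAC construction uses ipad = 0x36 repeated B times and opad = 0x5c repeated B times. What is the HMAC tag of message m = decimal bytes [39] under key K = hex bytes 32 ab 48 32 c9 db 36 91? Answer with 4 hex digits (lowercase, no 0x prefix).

0329

Key hex bytes 32 ab 48 32 c9 db 36 91 is 8 bytes > B = 7, so hash it first: H(key) = 03 c2, then zero-pad to 7 bytes: K' = 03 c2 00 00 00 00 00.
K' ⊕ ipad = 35 f4 36 36 36 36 36.  K' ⊕ opad = 5f 9e 5c 5c 5c 5c 5c.
Inner input = (K'⊕ipad) ∥ m = 35 f4 36 36 36 36 36 ∥ 27.
Inner hash: sum = 53+244+54+54+54+54+54+39 = 606 → 02 5e.
Outer input = (K'⊕opad) ∥ inner = 5f 9e 5c 5c 5c 5c 5c ∥ 02 5e.
Outer hash (tag): sum = 95+158+92+92+92+92+92+2+94 = 809 → 03 29.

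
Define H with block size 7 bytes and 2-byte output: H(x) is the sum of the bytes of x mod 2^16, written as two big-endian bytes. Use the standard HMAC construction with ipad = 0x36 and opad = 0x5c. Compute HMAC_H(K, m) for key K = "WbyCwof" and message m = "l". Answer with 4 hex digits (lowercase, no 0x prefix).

Key "WbyCwof" = 57 62 79 43 77 6f 66 is exactly B = 7 bytes: K' = 57 62 79 43 77 6f 66.
K' ⊕ ipad = 61 54 4f 75 41 59 50.  K' ⊕ opad = 0b 3e 25 1f 2b 33 3a.
Inner input = (K'⊕ipad) ∥ m = 61 54 4f 75 41 59 50 ∥ 6c.
Inner hash: sum = 97+84+79+117+65+89+80+108 = 719 → 02 cf.
Outer input = (K'⊕opad) ∥ inner = 0b 3e 25 1f 2b 33 3a ∥ 02 cf.
Outer hash (tag): sum = 11+62+37+31+43+51+58+2+207 = 502 → 01 f6.

01f6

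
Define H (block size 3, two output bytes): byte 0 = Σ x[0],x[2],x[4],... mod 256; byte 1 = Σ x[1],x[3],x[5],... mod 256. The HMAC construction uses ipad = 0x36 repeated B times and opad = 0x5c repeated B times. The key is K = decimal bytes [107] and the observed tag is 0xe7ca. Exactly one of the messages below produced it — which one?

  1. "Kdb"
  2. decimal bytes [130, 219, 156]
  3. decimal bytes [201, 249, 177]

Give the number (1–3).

2

Key decimal bytes [107] = 6b is 1 byte ≤ B = 3; zero-pad to 3 bytes: K' = 6b 00 00.
K' ⊕ ipad = 5d 36 36; K' ⊕ opad = 37 5c 5c.
m1: inner = H(5d 36 36 4b 64 62) = f7 e3; tag = H(37 5c 5c f7 e3) = 7653
m2: inner = H(5d 36 36 82 db 9c) = 6e 54; tag = H(37 5c 5c 6e 54) = e7ca ← matches
m3: inner = H(5d 36 36 c9 f9 b1) = 8c b0; tag = H(37 5c 5c 8c b0) = 43e8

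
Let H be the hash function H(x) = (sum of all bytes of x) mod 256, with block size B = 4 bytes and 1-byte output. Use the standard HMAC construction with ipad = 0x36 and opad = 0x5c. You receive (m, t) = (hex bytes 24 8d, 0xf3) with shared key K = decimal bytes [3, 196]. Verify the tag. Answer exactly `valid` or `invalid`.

Key decimal bytes [3, 196] = 03 c4 is 2 bytes ≤ B = 4; zero-pad to 4 bytes: K' = 03 c4 00 00.
K' ⊕ ipad = 35 f2 36 36; K' ⊕ opad = 5f 98 5c 5c.
Inner hash: sum = 53+242+54+54+36+141 = 580; mod 256 = 68 → 44.
Outer hash (recomputed tag): sum = 95+152+92+92+68 = 499; mod 256 = 243 → f3.
Recomputed tag = f3; claimed = f3 → match.

valid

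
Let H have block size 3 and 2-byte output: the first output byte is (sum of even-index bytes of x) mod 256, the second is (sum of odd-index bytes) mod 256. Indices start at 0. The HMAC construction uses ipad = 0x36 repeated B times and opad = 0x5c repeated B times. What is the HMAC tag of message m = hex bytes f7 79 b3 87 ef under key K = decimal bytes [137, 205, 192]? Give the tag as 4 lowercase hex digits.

0546

Key decimal bytes [137, 205, 192] = 89 cd c0 is exactly B = 3 bytes: K' = 89 cd c0.
K' ⊕ ipad = bf fb f6.  K' ⊕ opad = d5 91 9c.
Inner input = (K'⊕ipad) ∥ m = bf fb f6 ∥ f7 79 b3 87 ef.
Inner hash: even-index sum = 693 mod 256 = 181; odd-index sum = 916 mod 256 = 148 → b5 94.
Outer input = (K'⊕opad) ∥ inner = d5 91 9c ∥ b5 94.
Outer hash (tag): even-index sum = 517 mod 256 = 5; odd-index sum = 326 mod 256 = 70 → 05 46.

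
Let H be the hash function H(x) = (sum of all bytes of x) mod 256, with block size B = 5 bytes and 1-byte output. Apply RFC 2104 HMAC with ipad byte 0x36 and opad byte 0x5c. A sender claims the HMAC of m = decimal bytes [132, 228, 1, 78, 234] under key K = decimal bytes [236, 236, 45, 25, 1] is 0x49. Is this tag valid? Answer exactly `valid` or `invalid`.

Key decimal bytes [236, 236, 45, 25, 1] = ec ec 2d 19 01 is exactly B = 5 bytes: K' = ec ec 2d 19 01.
K' ⊕ ipad = da da 1b 2f 37; K' ⊕ opad = b0 b0 71 45 5d.
Inner hash: sum = 218+218+27+47+55+132+228+1+78+234 = 1238; mod 256 = 214 → d6.
Outer hash (recomputed tag): sum = 176+176+113+69+93+214 = 841; mod 256 = 73 → 49.
Recomputed tag = 49; claimed = 49 → match.

valid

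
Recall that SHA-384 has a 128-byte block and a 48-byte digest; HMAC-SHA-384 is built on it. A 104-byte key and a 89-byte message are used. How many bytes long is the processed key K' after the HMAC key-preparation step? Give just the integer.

128

Key is 104 ≤ 128 bytes, zero-padded: |K'| = 128.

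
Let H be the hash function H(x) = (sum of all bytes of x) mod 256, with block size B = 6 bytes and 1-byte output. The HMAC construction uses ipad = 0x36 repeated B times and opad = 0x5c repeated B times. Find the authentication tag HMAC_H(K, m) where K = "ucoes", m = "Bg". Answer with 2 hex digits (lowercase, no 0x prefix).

Key "ucoes" = 75 63 6f 65 73 is 5 bytes ≤ B = 6; zero-pad to 6 bytes: K' = 75 63 6f 65 73 00.
K' ⊕ ipad = 43 55 59 53 45 36.  K' ⊕ opad = 29 3f 33 39 2f 5c.
Inner input = (K'⊕ipad) ∥ m = 43 55 59 53 45 36 ∥ 42 67.
Inner hash: sum = 67+85+89+83+69+54+66+103 = 616; mod 256 = 104 → 68.
Outer input = (K'⊕opad) ∥ inner = 29 3f 33 39 2f 5c ∥ 68.
Outer hash (tag): sum = 41+63+51+57+47+92+104 = 455; mod 256 = 199 → c7.

c7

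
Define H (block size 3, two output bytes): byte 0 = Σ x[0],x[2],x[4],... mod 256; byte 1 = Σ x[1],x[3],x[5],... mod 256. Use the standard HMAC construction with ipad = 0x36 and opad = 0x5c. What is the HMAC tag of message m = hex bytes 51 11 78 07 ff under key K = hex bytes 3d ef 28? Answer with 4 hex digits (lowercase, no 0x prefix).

Key hex bytes 3d ef 28 is exactly B = 3 bytes: K' = 3d ef 28.
K' ⊕ ipad = 0b d9 1e.  K' ⊕ opad = 61 b3 74.
Inner input = (K'⊕ipad) ∥ m = 0b d9 1e ∥ 51 11 78 07 ff.
Inner hash: even-index sum = 65 mod 256 = 65; odd-index sum = 673 mod 256 = 161 → 41 a1.
Outer input = (K'⊕opad) ∥ inner = 61 b3 74 ∥ 41 a1.
Outer hash (tag): even-index sum = 374 mod 256 = 118; odd-index sum = 244 mod 256 = 244 → 76 f4.

76f4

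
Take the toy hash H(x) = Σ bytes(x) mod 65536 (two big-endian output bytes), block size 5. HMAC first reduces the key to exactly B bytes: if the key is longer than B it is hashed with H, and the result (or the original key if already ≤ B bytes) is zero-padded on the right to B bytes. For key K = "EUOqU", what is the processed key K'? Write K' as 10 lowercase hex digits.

45554f7155

Key "EUOqU" = 45 55 4f 71 55 is exactly B = 5 bytes: K' = 45 55 4f 71 55.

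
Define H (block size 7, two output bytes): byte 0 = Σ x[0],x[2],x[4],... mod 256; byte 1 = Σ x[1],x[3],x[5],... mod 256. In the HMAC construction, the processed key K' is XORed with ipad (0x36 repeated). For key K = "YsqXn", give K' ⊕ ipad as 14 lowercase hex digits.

6f45476e583636

Key "YsqXn" = 59 73 71 58 6e is 5 bytes ≤ B = 7; zero-pad to 7 bytes: K' = 59 73 71 58 6e 00 00.
XOR each byte with 0x36: 59⊕36=6f, 73⊕36=45, 71⊕36=47, 58⊕36=6e, 6e⊕36=58, 00⊕36=36, 00⊕36=36.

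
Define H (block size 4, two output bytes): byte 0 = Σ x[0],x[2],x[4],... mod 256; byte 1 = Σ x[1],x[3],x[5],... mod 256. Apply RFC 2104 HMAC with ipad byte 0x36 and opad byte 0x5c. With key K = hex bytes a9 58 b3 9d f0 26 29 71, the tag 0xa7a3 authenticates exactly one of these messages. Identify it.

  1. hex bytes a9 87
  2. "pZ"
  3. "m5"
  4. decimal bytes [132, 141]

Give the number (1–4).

1

Key hex bytes a9 58 b3 9d f0 26 29 71 is 8 bytes > B = 4, so hash it first: H(key) = 75 8c, then zero-pad to 4 bytes: K' = 75 8c 00 00.
K' ⊕ ipad = 43 ba 36 36; K' ⊕ opad = 29 d0 5c 5c.
m1: inner = H(43 ba 36 36 a9 87) = 22 77; tag = H(29 d0 5c 5c 22 77) = a7a3 ← matches
m2: inner = H(43 ba 36 36 70 5a) = e9 4a; tag = H(29 d0 5c 5c e9 4a) = 6e76
m3: inner = H(43 ba 36 36 6d 35) = e6 25; tag = H(29 d0 5c 5c e6 25) = 6b51
m4: inner = H(43 ba 36 36 84 8d) = fd 7d; tag = H(29 d0 5c 5c fd 7d) = 82a9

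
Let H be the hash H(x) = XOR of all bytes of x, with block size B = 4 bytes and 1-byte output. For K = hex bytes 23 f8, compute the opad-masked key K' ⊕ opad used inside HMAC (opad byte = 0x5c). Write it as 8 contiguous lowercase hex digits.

Key hex bytes 23 f8 is 2 bytes ≤ B = 4; zero-pad to 4 bytes: K' = 23 f8 00 00.
XOR each byte with 0x5c: 23⊕5c=7f, f8⊕5c=a4, 00⊕5c=5c, 00⊕5c=5c.

7fa45c5c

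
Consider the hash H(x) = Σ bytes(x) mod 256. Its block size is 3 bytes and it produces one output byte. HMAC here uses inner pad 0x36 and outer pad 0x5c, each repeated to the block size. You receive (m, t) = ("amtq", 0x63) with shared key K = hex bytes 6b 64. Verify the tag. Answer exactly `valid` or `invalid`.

valid

Key hex bytes 6b 64 is 2 bytes ≤ B = 3; zero-pad to 3 bytes: K' = 6b 64 00.
K' ⊕ ipad = 5d 52 36; K' ⊕ opad = 37 38 5c.
Inner hash: sum = 93+82+54+97+109+116+113 = 664; mod 256 = 152 → 98.
Outer hash (recomputed tag): sum = 55+56+92+152 = 355; mod 256 = 99 → 63.
Recomputed tag = 63; claimed = 63 → match.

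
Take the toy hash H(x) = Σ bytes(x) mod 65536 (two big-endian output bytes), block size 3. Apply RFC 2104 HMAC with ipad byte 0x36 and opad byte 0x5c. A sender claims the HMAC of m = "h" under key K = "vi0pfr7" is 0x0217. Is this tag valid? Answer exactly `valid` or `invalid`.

valid

Key "vi0pfr7" = 76 69 30 70 66 72 37 is 7 bytes > B = 3, so hash it first: H(key) = 02 8e, then zero-pad to 3 bytes: K' = 02 8e 00.
K' ⊕ ipad = 34 b8 36; K' ⊕ opad = 5e d2 5c.
Inner hash: sum = 52+184+54+104 = 394 → 01 8a.
Outer hash (recomputed tag): sum = 94+210+92+1+138 = 535 → 02 17.
Recomputed tag = 0217; claimed = 0217 → match.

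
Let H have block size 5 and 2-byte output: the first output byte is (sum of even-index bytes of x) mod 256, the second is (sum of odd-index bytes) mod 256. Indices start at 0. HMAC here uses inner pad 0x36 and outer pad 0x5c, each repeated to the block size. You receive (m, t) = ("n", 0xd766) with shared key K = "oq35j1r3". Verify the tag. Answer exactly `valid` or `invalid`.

invalid

Key "oq35j1r3" = 6f 71 33 35 6a 31 72 33 is 8 bytes > B = 5, so hash it first: H(key) = 7e 0a, then zero-pad to 5 bytes: K' = 7e 0a 00 00 00.
K' ⊕ ipad = 48 3c 36 36 36; K' ⊕ opad = 22 56 5c 5c 5c.
Inner hash: even-index sum = 180 mod 256 = 180; odd-index sum = 224 mod 256 = 224 → b4 e0.
Outer hash (recomputed tag): even-index sum = 442 mod 256 = 186; odd-index sum = 358 mod 256 = 102 → ba 66.
Recomputed tag = ba66; claimed = d766 → mismatch.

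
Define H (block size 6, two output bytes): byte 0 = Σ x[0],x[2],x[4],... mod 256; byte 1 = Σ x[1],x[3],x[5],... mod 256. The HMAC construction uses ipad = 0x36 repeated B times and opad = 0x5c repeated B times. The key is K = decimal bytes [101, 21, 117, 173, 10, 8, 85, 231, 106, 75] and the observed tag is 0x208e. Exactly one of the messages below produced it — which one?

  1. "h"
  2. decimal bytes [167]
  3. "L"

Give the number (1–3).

1

Key decimal bytes [101, 21, 117, 173, 10, 8, 85, 231, 106, 75] = 65 15 75 ad 0a 08 55 e7 6a 4b is 10 bytes > B = 6, so hash it first: H(key) = a3 fc, then zero-pad to 6 bytes: K' = a3 fc 00 00 00 00.
K' ⊕ ipad = 95 ca 36 36 36 36; K' ⊕ opad = ff a0 5c 5c 5c 5c.
m1: inner = H(95 ca 36 36 36 36 68) = 69 36; tag = H(ff a0 5c 5c 5c 5c 69 36) = 208e ← matches
m2: inner = H(95 ca 36 36 36 36 a7) = a8 36; tag = H(ff a0 5c 5c 5c 5c a8 36) = 5f8e
m3: inner = H(95 ca 36 36 36 36 4c) = 4d 36; tag = H(ff a0 5c 5c 5c 5c 4d 36) = 048e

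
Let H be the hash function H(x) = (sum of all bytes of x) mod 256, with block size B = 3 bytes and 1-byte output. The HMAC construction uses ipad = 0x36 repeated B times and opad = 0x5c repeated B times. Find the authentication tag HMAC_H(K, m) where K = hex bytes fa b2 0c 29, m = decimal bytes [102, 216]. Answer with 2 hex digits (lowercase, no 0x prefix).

Key hex bytes fa b2 0c 29 is 4 bytes > B = 3, so hash it first: H(key) = e1, then zero-pad to 3 bytes: K' = e1 00 00.
K' ⊕ ipad = d7 36 36.  K' ⊕ opad = bd 5c 5c.
Inner input = (K'⊕ipad) ∥ m = d7 36 36 ∥ 66 d8.
Inner hash: sum = 215+54+54+102+216 = 641; mod 256 = 129 → 81.
Outer input = (K'⊕opad) ∥ inner = bd 5c 5c ∥ 81.
Outer hash (tag): sum = 189+92+92+129 = 502; mod 256 = 246 → f6.

f6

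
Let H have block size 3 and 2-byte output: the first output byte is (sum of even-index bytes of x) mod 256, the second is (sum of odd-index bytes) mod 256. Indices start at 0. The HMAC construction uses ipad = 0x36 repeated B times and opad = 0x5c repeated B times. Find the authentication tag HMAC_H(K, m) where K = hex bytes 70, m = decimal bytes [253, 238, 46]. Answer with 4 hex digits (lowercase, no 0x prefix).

Key hex bytes 70 is 1 byte ≤ B = 3; zero-pad to 3 bytes: K' = 70 00 00.
K' ⊕ ipad = 46 36 36.  K' ⊕ opad = 2c 5c 5c.
Inner input = (K'⊕ipad) ∥ m = 46 36 36 ∥ fd ee 2e.
Inner hash: even-index sum = 362 mod 256 = 106; odd-index sum = 353 mod 256 = 97 → 6a 61.
Outer input = (K'⊕opad) ∥ inner = 2c 5c 5c ∥ 6a 61.
Outer hash (tag): even-index sum = 233 mod 256 = 233; odd-index sum = 198 mod 256 = 198 → e9 c6.

e9c6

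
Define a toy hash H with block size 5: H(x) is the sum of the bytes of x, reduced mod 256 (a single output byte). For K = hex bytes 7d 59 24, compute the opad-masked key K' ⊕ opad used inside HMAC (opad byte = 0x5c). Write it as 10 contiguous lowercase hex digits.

Key hex bytes 7d 59 24 is 3 bytes ≤ B = 5; zero-pad to 5 bytes: K' = 7d 59 24 00 00.
XOR each byte with 0x5c: 7d⊕5c=21, 59⊕5c=05, 24⊕5c=78, 00⊕5c=5c, 00⊕5c=5c.

2105785c5c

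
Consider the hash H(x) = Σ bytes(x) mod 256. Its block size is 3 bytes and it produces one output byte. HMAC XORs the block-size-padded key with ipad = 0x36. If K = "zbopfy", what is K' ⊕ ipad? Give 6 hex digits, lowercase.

ac3636

Key "zbopfy" = 7a 62 6f 70 66 79 is 6 bytes > B = 3, so hash it first: H(key) = 9a, then zero-pad to 3 bytes: K' = 9a 00 00.
XOR each byte with 0x36: 9a⊕36=ac, 00⊕36=36, 00⊕36=36.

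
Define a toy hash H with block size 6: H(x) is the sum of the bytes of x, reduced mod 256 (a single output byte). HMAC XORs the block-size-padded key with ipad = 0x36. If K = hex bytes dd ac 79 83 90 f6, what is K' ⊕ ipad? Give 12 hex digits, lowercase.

eb9a4fb5a6c0

Key hex bytes dd ac 79 83 90 f6 is exactly B = 6 bytes: K' = dd ac 79 83 90 f6.
XOR each byte with 0x36: dd⊕36=eb, ac⊕36=9a, 79⊕36=4f, 83⊕36=b5, 90⊕36=a6, f6⊕36=c0.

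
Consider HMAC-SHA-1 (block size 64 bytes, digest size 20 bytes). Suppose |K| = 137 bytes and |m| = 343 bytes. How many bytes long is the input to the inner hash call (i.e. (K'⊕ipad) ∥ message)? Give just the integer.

Key is 137 > 64 bytes, so it is hashed to 20 bytes then zero-padded to 64: |K'| = 64.
Inner input = (K'⊕ipad) ∥ m → 64 + 343 = 407 bytes.

407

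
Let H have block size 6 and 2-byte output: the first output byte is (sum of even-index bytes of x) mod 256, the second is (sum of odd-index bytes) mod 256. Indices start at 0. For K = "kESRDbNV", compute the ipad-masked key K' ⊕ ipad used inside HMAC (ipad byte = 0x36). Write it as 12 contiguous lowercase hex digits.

667936363636

Key "kESRDbNV" = 6b 45 53 52 44 62 4e 56 is 8 bytes > B = 6, so hash it first: H(key) = 50 4f, then zero-pad to 6 bytes: K' = 50 4f 00 00 00 00.
XOR each byte with 0x36: 50⊕36=66, 4f⊕36=79, 00⊕36=36, 00⊕36=36, 00⊕36=36, 00⊕36=36.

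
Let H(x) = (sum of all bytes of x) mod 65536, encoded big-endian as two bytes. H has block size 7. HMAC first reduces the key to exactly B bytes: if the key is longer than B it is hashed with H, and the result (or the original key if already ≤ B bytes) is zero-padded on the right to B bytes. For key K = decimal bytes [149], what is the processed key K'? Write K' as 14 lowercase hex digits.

95000000000000

Key decimal bytes [149] = 95 is 1 byte ≤ B = 7; zero-pad to 7 bytes: K' = 95 00 00 00 00 00 00.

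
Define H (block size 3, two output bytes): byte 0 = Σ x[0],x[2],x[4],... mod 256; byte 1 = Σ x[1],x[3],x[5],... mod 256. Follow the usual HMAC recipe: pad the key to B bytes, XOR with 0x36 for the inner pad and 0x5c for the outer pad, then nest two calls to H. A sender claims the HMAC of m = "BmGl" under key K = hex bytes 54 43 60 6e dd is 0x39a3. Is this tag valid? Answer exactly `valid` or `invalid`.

Key hex bytes 54 43 60 6e dd is 5 bytes > B = 3, so hash it first: H(key) = 91 b1, then zero-pad to 3 bytes: K' = 91 b1 00.
K' ⊕ ipad = a7 87 36; K' ⊕ opad = cd ed 5c.
Inner hash: even-index sum = 438 mod 256 = 182; odd-index sum = 272 mod 256 = 16 → b6 10.
Outer hash (recomputed tag): even-index sum = 313 mod 256 = 57; odd-index sum = 419 mod 256 = 163 → 39 a3.
Recomputed tag = 39a3; claimed = 39a3 → match.

valid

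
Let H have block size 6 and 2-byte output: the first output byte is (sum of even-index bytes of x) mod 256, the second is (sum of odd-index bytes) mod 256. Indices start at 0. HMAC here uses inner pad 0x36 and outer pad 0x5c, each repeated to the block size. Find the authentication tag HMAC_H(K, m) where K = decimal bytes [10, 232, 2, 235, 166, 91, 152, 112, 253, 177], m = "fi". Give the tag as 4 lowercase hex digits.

Key decimal bytes [10, 232, 2, 235, 166, 91, 152, 112, 253, 177] = 0a e8 02 eb a6 5b 98 70 fd b1 is 10 bytes > B = 6, so hash it first: H(key) = 47 4f, then zero-pad to 6 bytes: K' = 47 4f 00 00 00 00.
K' ⊕ ipad = 71 79 36 36 36 36.  K' ⊕ opad = 1b 13 5c 5c 5c 5c.
Inner input = (K'⊕ipad) ∥ m = 71 79 36 36 36 36 ∥ 66 69.
Inner hash: even-index sum = 323 mod 256 = 67; odd-index sum = 334 mod 256 = 78 → 43 4e.
Outer input = (K'⊕opad) ∥ inner = 1b 13 5c 5c 5c 5c ∥ 43 4e.
Outer hash (tag): even-index sum = 278 mod 256 = 22; odd-index sum = 281 mod 256 = 25 → 16 19.

1619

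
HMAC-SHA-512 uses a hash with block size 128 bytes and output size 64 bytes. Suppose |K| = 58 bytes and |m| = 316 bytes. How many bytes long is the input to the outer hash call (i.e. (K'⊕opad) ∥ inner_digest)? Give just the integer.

192

Key is 58 ≤ 128 bytes, zero-padded: |K'| = 128.
Outer input = (K'⊕opad) ∥ H(inner) → 128 + 64 = 192 bytes.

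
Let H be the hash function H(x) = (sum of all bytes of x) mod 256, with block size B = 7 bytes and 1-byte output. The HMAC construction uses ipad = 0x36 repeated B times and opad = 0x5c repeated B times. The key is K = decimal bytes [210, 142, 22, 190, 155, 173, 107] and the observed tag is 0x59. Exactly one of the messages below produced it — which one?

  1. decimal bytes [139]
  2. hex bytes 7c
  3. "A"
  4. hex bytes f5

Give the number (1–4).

4

Key decimal bytes [210, 142, 22, 190, 155, 173, 107] = d2 8e 16 be 9b ad 6b is exactly B = 7 bytes: K' = d2 8e 16 be 9b ad 6b.
K' ⊕ ipad = e4 b8 20 88 ad 9b 5d; K' ⊕ opad = 8e d2 4a e2 c7 f1 37.
m1: inner = H(e4 b8 20 88 ad 9b 5d 8b) = 74; tag = H(8e d2 4a e2 c7 f1 37 74) = ef
m2: inner = H(e4 b8 20 88 ad 9b 5d 7c) = 65; tag = H(8e d2 4a e2 c7 f1 37 65) = e0
m3: inner = H(e4 b8 20 88 ad 9b 5d 41) = 2a; tag = H(8e d2 4a e2 c7 f1 37 2a) = a5
m4: inner = H(e4 b8 20 88 ad 9b 5d f5) = de; tag = H(8e d2 4a e2 c7 f1 37 de) = 59 ← matches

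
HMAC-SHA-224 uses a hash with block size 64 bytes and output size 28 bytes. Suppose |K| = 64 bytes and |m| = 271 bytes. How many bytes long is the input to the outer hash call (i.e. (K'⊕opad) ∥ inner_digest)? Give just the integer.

92

Key is 64 ≤ 64 bytes, zero-padded: |K'| = 64.
Outer input = (K'⊕opad) ∥ H(inner) → 64 + 28 = 92 bytes.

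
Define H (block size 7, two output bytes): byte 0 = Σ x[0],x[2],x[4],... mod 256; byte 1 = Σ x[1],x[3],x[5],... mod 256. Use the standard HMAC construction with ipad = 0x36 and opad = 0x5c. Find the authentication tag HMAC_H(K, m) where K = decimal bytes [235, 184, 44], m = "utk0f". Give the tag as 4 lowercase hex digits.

Key decimal bytes [235, 184, 44] = eb b8 2c is 3 bytes ≤ B = 7; zero-pad to 7 bytes: K' = eb b8 2c 00 00 00 00.
K' ⊕ ipad = dd 8e 1a 36 36 36 36.  K' ⊕ opad = b7 e4 70 5c 5c 5c 5c.
Inner input = (K'⊕ipad) ∥ m = dd 8e 1a 36 36 36 36 ∥ 75 74 6b 30 66.
Inner hash: even-index sum = 519 mod 256 = 7; odd-index sum = 576 mod 256 = 64 → 07 40.
Outer input = (K'⊕opad) ∥ inner = b7 e4 70 5c 5c 5c 5c ∥ 07 40.
Outer hash (tag): even-index sum = 543 mod 256 = 31; odd-index sum = 419 mod 256 = 163 → 1f a3.

1fa3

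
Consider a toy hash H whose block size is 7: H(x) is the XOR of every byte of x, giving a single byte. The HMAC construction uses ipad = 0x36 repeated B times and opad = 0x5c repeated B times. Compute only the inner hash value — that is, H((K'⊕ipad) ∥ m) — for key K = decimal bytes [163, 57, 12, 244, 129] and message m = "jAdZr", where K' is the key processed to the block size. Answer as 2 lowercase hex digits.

b2

Key decimal bytes [163, 57, 12, 244, 129] = a3 39 0c f4 81 is 5 bytes ≤ B = 7; zero-pad to 7 bytes: K' = a3 39 0c f4 81 00 00.
K' ⊕ ipad = 95 0f 3a c2 b7 36 36.
Inner input = 95 0f 3a c2 b7 36 36 ∥ 6a 41 64 5a 72.
Inner hash: XOR 95⊕0f⊕3a⊕c2⊕b7⊕36⊕36⊕6a⊕41⊕64⊕5a⊕72 = b2.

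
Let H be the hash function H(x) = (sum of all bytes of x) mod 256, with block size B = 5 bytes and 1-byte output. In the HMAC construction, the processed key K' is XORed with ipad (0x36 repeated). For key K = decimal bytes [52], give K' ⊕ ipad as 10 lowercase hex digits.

Key decimal bytes [52] = 34 is 1 byte ≤ B = 5; zero-pad to 5 bytes: K' = 34 00 00 00 00.
XOR each byte with 0x36: 34⊕36=02, 00⊕36=36, 00⊕36=36, 00⊕36=36, 00⊕36=36.

0236363636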